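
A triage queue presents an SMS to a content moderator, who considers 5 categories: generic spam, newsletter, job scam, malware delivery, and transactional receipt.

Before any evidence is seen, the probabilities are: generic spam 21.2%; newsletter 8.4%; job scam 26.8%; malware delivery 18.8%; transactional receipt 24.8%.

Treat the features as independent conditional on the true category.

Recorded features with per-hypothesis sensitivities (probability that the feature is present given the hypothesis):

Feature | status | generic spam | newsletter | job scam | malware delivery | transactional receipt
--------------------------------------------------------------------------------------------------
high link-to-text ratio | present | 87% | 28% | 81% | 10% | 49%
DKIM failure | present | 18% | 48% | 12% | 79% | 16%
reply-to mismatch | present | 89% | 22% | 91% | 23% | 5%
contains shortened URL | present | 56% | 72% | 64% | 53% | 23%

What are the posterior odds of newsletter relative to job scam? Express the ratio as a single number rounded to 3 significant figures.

0.118

Unnormalized posterior weight (prior times the feature likelihoods) for each of the two hypotheses:
  newsletter: 0.084 × 0.28 × 0.48 × 0.22 × 0.72 = 0.0017883
  job scam: 0.268 × 0.81 × 0.12 × 0.91 × 0.64 = 0.015171
Posterior odds = 0.0017883 / 0.015171 ≈ 0.118.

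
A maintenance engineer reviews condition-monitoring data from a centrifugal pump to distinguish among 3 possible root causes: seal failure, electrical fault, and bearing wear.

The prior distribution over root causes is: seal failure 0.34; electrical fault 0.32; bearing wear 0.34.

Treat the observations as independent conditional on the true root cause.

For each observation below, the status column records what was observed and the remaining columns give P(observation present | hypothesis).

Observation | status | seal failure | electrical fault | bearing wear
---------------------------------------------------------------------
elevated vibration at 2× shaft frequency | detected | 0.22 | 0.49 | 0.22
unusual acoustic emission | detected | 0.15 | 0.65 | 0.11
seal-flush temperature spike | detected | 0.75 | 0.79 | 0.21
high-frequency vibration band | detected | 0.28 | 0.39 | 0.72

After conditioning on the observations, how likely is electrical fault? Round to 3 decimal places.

By Bayes' rule with conditional independence, the unnormalized weight for each hypothesis is prior × ∏ likelihoods:
  seal failure: 0.34 × 0.22 × 0.15 × 0.75 × 0.28 = 0.0023562
  electrical fault: 0.32 × 0.49 × 0.65 × 0.79 × 0.39 = 0.031402
  bearing wear: 0.34 × 0.22 × 0.11 × 0.21 × 0.72 = 0.0012441
The unnormalized weights sum to 0.035002.
P(electrical fault | evidence) = 0.031402 / 0.035002 ≈ 0.897.

0.897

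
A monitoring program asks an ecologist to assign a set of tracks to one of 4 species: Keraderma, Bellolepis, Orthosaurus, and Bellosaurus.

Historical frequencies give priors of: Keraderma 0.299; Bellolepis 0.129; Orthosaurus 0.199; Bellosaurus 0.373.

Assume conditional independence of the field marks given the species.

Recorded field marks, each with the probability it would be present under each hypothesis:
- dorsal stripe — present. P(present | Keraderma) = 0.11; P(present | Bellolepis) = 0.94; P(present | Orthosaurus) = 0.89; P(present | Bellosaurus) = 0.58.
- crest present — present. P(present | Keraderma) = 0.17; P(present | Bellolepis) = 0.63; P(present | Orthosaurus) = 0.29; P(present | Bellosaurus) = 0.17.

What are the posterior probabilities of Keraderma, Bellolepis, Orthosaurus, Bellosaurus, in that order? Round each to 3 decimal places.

0.033, 0.449, 0.302, 0.216

By Bayes' rule with conditional independence, the unnormalized weight for each hypothesis is prior × ∏ likelihoods:
  Keraderma: 0.299 × 0.11 × 0.17 = 0.0055913
  Bellolepis: 0.129 × 0.94 × 0.63 = 0.076394
  Orthosaurus: 0.199 × 0.89 × 0.29 = 0.051362
  Bellosaurus: 0.373 × 0.58 × 0.17 = 0.036778
Normalizing constant Z = 0.0055913 + 0.076394 + 0.051362 + 0.036778 = 0.17012.
P(Keraderma | evidence) = 0.0055913 / 0.17012 ≈ 0.033
P(Bellolepis | evidence) = 0.076394 / 0.17012 ≈ 0.449
P(Orthosaurus | evidence) = 0.051362 / 0.17012 ≈ 0.302
P(Bellosaurus | evidence) = 0.036778 / 0.17012 ≈ 0.216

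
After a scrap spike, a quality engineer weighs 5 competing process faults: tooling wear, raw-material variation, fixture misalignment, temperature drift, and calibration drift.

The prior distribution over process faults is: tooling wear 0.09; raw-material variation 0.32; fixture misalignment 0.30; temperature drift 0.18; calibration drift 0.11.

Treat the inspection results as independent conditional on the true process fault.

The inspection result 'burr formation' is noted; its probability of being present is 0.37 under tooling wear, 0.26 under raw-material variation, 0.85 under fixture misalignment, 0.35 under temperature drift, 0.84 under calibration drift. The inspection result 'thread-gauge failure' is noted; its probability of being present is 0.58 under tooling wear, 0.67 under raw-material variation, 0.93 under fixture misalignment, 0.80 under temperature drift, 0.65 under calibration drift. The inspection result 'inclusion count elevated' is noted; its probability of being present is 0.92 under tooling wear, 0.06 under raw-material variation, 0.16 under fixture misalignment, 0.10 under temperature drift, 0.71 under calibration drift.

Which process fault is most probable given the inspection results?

For each hypothesis, the unnormalized posterior weight is prior × product of the inspection result likelihoods:
  tooling wear: 0.09 × 0.37 × 0.58 × 0.92 = 0.017769
  raw-material variation: 0.32 × 0.26 × 0.67 × 0.06 = 0.0033446
  fixture misalignment: 0.30 × 0.85 × 0.93 × 0.16 = 0.037944
  temperature drift: 0.18 × 0.35 × 0.80 × 0.10 = 0.00504
  calibration drift: 0.11 × 0.84 × 0.65 × 0.71 = 0.042643
The unnormalized weights sum to 0.10674.
P(tooling wear | evidence) ≈ 0.017769 / 0.10674 ≈ 0.166
P(raw-material variation | evidence) ≈ 0.0033446 / 0.10674 ≈ 0.031
P(fixture misalignment | evidence) ≈ 0.037944 / 0.10674 ≈ 0.355
P(temperature drift | evidence) ≈ 0.00504 / 0.10674 ≈ 0.047
P(calibration drift | evidence) ≈ 0.042643 / 0.10674 ≈ 0.399
The largest is 0.399, so calibration drift is most probable.

calibration drift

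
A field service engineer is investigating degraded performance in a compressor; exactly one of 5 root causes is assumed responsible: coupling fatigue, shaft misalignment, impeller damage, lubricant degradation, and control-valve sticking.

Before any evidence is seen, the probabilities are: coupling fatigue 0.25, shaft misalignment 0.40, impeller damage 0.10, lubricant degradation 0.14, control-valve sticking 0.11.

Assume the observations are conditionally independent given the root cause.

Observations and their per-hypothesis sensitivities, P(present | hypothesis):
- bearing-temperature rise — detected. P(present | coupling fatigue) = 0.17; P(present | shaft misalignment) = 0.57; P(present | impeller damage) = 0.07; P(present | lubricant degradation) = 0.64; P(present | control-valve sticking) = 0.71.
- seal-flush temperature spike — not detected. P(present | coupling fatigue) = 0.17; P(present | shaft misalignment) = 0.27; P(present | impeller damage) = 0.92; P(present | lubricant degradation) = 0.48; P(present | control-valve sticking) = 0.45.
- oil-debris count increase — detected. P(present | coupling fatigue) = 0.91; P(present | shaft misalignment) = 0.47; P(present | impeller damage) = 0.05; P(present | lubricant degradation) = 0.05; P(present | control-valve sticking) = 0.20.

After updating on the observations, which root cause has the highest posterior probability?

shaft misalignment

By Bayes' rule with conditional independence, the unnormalized weight for each hypothesis is prior × ∏ likelihoods (using 1 − P(present | H) for each absent observation):
  coupling fatigue: 0.25 × 0.17 × (1 − 0.17) × 0.91 = 0.0321
  shaft misalignment: 0.40 × 0.57 × (1 − 0.27) × 0.47 = 0.078227
  impeller damage: 0.10 × 0.07 × (1 − 0.92) × 0.05 = 2.8e-05
  lubricant degradation: 0.14 × 0.64 × (1 − 0.48) × 0.05 = 0.0023296
  control-valve sticking: 0.11 × 0.71 × (1 − 0.45) × 0.20 = 0.008591
Normalizing constant Z = 0.0321 + 0.078227 + 2.8e-05 + 0.0023296 + 0.008591 = 0.12128.
P(coupling fatigue | evidence) ≈ 0.0321 / 0.12128 ≈ 0.265
P(shaft misalignment | evidence) ≈ 0.078227 / 0.12128 ≈ 0.645
P(impeller damage | evidence) ≈ 2.8e-05 / 0.12128 ≈ 0.000
P(lubricant degradation | evidence) ≈ 0.0023296 / 0.12128 ≈ 0.019
P(control-valve sticking | evidence) ≈ 0.008591 / 0.12128 ≈ 0.071
The largest is 0.645, so shaft misalignment is most probable.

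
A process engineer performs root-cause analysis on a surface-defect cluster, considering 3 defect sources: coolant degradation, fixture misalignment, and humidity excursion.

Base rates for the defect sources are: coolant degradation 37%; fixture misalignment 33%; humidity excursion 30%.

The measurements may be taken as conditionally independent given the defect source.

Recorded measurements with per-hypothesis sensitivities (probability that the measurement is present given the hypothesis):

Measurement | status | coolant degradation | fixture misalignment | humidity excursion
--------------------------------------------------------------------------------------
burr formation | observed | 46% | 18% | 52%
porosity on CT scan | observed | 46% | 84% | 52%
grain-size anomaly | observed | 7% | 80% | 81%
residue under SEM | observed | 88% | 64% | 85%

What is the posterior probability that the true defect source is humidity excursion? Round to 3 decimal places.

By Bayes' rule with conditional independence, the unnormalized weight for each hypothesis is prior × ∏ likelihoods:
  coolant degradation: 0.37 × 0.46 × 0.46 × 0.07 × 0.88 = 0.0048228
  fixture misalignment: 0.33 × 0.18 × 0.84 × 0.80 × 0.64 = 0.025547
  humidity excursion: 0.30 × 0.52 × 0.52 × 0.81 × 0.85 = 0.055851
The unnormalized weights sum to 0.086221.
P(humidity excursion | evidence) = 0.055851 / 0.086221 ≈ 0.648.

0.648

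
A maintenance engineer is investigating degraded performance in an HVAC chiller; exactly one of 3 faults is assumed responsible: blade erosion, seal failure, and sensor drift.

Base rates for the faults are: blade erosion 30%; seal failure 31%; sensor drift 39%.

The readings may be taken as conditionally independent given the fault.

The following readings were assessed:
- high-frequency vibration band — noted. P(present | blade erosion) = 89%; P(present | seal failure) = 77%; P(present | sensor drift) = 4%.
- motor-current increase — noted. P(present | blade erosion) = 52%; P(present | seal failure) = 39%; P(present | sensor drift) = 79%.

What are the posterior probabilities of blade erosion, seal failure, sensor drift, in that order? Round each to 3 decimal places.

0.568, 0.381, 0.050

By Bayes' rule with conditional independence, the unnormalized weight for each hypothesis is prior × ∏ likelihoods:
  blade erosion: 0.30 × 0.89 × 0.52 = 0.13884
  seal failure: 0.31 × 0.77 × 0.39 = 0.093093
  sensor drift: 0.39 × 0.04 × 0.79 = 0.012324
Marginal likelihood of the evidence = 0.24426.
P(blade erosion | evidence) = 0.13884 / 0.24426 ≈ 0.568
P(seal failure | evidence) = 0.093093 / 0.24426 ≈ 0.381
P(sensor drift | evidence) = 0.012324 / 0.24426 ≈ 0.050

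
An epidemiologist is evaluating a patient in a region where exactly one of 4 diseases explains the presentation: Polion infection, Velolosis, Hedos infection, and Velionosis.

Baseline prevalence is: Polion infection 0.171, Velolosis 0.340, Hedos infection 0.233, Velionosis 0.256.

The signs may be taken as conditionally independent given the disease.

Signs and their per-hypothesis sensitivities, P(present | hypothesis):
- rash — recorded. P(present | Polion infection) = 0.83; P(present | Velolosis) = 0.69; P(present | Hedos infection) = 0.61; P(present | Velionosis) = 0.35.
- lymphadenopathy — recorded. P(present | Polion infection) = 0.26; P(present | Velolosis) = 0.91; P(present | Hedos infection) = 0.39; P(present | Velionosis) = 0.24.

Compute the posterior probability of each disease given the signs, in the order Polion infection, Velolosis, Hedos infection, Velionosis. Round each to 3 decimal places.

Multiply each prior by the joint likelihood of the sign pattern:
  Polion infection: 0.171 × 0.83 × 0.26 = 0.036902
  Velolosis: 0.340 × 0.69 × 0.91 = 0.21349
  Hedos infection: 0.233 × 0.61 × 0.39 = 0.055431
  Velionosis: 0.256 × 0.35 × 0.24 = 0.021504
Normalizing constant Z = 0.036902 + 0.21349 + 0.055431 + 0.021504 = 0.32732.
P(Polion infection | evidence) = 0.036902 / 0.32732 ≈ 0.113
P(Velolosis | evidence) = 0.21349 / 0.32732 ≈ 0.652
P(Hedos infection | evidence) = 0.055431 / 0.32732 ≈ 0.169
P(Velionosis | evidence) = 0.021504 / 0.32732 ≈ 0.066

0.113, 0.652, 0.169, 0.066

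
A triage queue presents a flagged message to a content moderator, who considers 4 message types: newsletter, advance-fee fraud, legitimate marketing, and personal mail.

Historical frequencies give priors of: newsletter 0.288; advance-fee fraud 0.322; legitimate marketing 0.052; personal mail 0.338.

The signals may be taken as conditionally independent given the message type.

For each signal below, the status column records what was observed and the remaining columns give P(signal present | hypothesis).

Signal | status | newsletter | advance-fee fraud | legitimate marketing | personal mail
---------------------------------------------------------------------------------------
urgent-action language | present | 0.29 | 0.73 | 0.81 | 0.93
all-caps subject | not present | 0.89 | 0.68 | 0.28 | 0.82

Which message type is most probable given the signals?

For each hypothesis, the unnormalized posterior weight is prior × product of the signal likelihoods (using 1 − P(present | H) for each absent signal):
  newsletter: 0.288 × 0.29 × (1 − 0.89) = 0.0091872
  advance-fee fraud: 0.322 × 0.73 × (1 − 0.68) = 0.075219
  legitimate marketing: 0.052 × 0.81 × (1 − 0.28) = 0.030326
  personal mail: 0.338 × 0.93 × (1 − 0.82) = 0.056581
Marginal likelihood of the evidence = 0.17131.
P(newsletter | evidence) ≈ 0.0091872 / 0.17131 ≈ 0.054
P(advance-fee fraud | evidence) ≈ 0.075219 / 0.17131 ≈ 0.439
P(legitimate marketing | evidence) ≈ 0.030326 / 0.17131 ≈ 0.177
P(personal mail | evidence) ≈ 0.056581 / 0.17131 ≈ 0.330
The largest is 0.439, so advance-fee fraud is most probable.

advance-fee fraud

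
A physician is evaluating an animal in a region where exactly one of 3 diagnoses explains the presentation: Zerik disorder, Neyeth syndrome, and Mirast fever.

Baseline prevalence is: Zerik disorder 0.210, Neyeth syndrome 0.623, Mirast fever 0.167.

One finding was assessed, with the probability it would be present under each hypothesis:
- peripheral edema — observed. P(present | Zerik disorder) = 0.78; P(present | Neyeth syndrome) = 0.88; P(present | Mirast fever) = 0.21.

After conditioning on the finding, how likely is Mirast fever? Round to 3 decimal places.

For each hypothesis, the unnormalized posterior weight is prior × likelihood:
  Zerik disorder: 0.210 × 0.78 = 0.1638
  Neyeth syndrome: 0.623 × 0.88 = 0.54824
  Mirast fever: 0.167 × 0.21 = 0.03507
The unnormalized weights sum to 0.74711.
P(Mirast fever | evidence) = 0.03507 / 0.74711 ≈ 0.047.

0.047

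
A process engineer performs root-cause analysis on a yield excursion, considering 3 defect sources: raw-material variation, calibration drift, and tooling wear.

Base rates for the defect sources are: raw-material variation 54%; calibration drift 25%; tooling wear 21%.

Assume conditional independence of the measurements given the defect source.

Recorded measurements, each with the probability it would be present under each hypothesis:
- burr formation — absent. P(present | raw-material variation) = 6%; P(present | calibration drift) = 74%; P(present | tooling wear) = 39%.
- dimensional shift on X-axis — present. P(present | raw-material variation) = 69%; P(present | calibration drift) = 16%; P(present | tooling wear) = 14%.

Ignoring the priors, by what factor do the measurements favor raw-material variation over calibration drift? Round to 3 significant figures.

15.6

Joint likelihood of the measurement pattern under each hypothesis (using 1 − P(present | H) for each absent measurement):
  raw-material variation: (1 − 0.06) × 0.69 = 0.6486
  calibration drift: (1 − 0.74) × 0.16 = 0.0416
Bayes factor = 0.6486 / 0.0416 ≈ 15.6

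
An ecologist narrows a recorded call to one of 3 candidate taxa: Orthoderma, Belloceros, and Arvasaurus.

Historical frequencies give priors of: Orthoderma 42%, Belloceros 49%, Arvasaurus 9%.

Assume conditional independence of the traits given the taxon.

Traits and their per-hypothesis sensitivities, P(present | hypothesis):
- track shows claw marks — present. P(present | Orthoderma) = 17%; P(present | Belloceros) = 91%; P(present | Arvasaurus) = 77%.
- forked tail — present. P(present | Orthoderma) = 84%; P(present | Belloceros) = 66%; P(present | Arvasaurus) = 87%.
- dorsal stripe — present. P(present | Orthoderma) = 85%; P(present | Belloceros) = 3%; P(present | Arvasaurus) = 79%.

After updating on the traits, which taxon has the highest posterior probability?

By Bayes' rule with conditional independence, the unnormalized weight for each hypothesis is prior × ∏ likelihoods:
  Orthoderma: 0.42 × 0.17 × 0.84 × 0.85 = 0.05098
  Belloceros: 0.49 × 0.91 × 0.66 × 0.03 = 0.0088288
  Arvasaurus: 0.09 × 0.77 × 0.87 × 0.79 = 0.04763
The unnormalized weights sum to 0.10744.
P(Orthoderma | evidence) ≈ 0.05098 / 0.10744 ≈ 0.475
P(Belloceros | evidence) ≈ 0.0088288 / 0.10744 ≈ 0.082
P(Arvasaurus | evidence) ≈ 0.04763 / 0.10744 ≈ 0.443
The largest is 0.475, so Orthoderma is most probable.

Orthoderma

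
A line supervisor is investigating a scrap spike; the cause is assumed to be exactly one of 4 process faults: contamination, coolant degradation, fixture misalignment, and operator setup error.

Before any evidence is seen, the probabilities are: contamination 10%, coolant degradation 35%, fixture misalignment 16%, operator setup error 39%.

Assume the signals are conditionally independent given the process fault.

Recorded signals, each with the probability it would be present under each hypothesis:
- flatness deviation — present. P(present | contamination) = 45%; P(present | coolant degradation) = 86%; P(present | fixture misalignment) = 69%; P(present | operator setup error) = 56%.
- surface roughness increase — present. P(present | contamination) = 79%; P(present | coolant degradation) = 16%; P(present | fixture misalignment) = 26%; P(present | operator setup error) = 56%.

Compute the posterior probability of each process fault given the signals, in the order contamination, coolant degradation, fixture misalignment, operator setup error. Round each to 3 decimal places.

Multiply each prior by the joint likelihood of the signal pattern:
  contamination: 0.10 × 0.45 × 0.79 = 0.03555
  coolant degradation: 0.35 × 0.86 × 0.16 = 0.04816
  fixture misalignment: 0.16 × 0.69 × 0.26 = 0.028704
  operator setup error: 0.39 × 0.56 × 0.56 = 0.1223
The unnormalized weights sum to 0.23472.
P(contamination | evidence) = 0.03555 / 0.23472 ≈ 0.151
P(coolant degradation | evidence) = 0.04816 / 0.23472 ≈ 0.205
P(fixture misalignment | evidence) = 0.028704 / 0.23472 ≈ 0.122
P(operator setup error | evidence) = 0.1223 / 0.23472 ≈ 0.521

0.151, 0.205, 0.122, 0.521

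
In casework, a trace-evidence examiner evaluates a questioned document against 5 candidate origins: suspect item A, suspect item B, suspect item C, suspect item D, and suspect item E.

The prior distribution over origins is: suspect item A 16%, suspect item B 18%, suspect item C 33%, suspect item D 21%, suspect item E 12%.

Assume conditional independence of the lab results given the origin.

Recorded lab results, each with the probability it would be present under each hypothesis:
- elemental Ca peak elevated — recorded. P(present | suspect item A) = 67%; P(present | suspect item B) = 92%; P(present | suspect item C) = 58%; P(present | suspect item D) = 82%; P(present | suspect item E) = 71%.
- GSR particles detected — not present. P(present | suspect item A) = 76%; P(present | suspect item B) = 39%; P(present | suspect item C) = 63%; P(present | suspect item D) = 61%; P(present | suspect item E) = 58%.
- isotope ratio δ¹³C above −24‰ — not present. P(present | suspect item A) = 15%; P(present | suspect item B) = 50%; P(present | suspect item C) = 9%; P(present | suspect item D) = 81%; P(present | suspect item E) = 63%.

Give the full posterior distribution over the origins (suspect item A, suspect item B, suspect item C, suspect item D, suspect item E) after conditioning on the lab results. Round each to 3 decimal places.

For each hypothesis, the unnormalized posterior weight is prior × product of the lab result likelihoods (using 1 − P(present | H) for each absent lab result):
  suspect item A: 0.16 × 0.67 × (1 − 0.76) × (1 − 0.15) = 0.021869
  suspect item B: 0.18 × 0.92 × (1 − 0.39) × (1 − 0.50) = 0.050508
  suspect item C: 0.33 × 0.58 × (1 − 0.63) × (1 − 0.09) = 0.064444
  suspect item D: 0.21 × 0.82 × (1 − 0.61) × (1 − 0.81) = 0.01276
  suspect item E: 0.12 × 0.71 × (1 − 0.58) × (1 − 0.63) = 0.01324
Marginal likelihood of the evidence = 0.16282.
P(suspect item A | evidence) = 0.021869 / 0.16282 ≈ 0.134
P(suspect item B | evidence) = 0.050508 / 0.16282 ≈ 0.310
P(suspect item C | evidence) = 0.064444 / 0.16282 ≈ 0.396
P(suspect item D | evidence) = 0.01276 / 0.16282 ≈ 0.078
P(suspect item E | evidence) = 0.01324 / 0.16282 ≈ 0.081

0.134, 0.310, 0.396, 0.078, 0.081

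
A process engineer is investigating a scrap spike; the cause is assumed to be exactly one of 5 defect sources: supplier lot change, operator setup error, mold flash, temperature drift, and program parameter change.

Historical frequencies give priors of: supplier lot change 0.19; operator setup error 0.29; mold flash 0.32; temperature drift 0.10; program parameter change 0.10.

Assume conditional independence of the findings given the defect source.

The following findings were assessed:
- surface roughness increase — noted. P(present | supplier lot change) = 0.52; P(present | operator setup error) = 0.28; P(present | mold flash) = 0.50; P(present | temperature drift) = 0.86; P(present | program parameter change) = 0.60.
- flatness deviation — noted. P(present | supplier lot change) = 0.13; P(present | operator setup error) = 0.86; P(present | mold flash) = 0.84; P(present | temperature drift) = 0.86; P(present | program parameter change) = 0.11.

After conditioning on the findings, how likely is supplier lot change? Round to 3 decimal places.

For each hypothesis, the unnormalized posterior weight is prior × product of the finding likelihoods:
  supplier lot change: 0.19 × 0.52 × 0.13 = 0.012844
  operator setup error: 0.29 × 0.28 × 0.86 = 0.069832
  mold flash: 0.32 × 0.50 × 0.84 = 0.1344
  temperature drift: 0.10 × 0.86 × 0.86 = 0.07396
  program parameter change: 0.10 × 0.60 × 0.11 = 0.0066
The unnormalized weights sum to 0.29764.
P(supplier lot change | evidence) = 0.012844 / 0.29764 ≈ 0.043.

0.043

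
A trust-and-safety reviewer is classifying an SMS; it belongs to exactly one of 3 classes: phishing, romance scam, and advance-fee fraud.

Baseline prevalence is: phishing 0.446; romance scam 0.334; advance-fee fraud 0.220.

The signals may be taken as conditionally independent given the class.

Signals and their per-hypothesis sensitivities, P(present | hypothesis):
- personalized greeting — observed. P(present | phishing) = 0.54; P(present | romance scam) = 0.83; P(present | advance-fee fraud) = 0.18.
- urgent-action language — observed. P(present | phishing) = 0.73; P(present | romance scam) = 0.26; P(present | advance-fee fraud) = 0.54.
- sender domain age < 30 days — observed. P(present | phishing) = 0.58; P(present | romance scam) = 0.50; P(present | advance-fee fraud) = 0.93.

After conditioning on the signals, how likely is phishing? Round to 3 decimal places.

0.646

For each hypothesis, the unnormalized posterior weight is prior × product of the signal likelihoods:
  phishing: 0.446 × 0.54 × 0.73 × 0.58 = 0.10197
  romance scam: 0.334 × 0.83 × 0.26 × 0.50 = 0.036039
  advance-fee fraud: 0.220 × 0.18 × 0.54 × 0.93 = 0.019887
Normalizing constant Z = 0.10197 + 0.036039 + 0.019887 = 0.1579.
P(phishing | evidence) = 0.10197 / 0.1579 ≈ 0.646.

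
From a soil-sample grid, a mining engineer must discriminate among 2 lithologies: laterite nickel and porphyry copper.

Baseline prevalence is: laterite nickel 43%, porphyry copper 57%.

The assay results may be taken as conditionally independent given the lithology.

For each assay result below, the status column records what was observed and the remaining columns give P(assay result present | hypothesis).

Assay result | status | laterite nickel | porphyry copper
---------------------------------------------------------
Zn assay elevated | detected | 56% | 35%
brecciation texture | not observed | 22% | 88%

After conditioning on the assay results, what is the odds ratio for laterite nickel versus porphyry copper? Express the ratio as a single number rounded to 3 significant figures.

The normalizing constant cancels in an odds ratio, so compute prior × likelihood for the two hypotheses only (using 1 − P(present | H) for each absent assay result):
  laterite nickel: 0.43 × 0.56 × (1 − 0.22) = 0.18782
  porphyry copper: 0.57 × 0.35 × (1 − 0.88) = 0.02394
Posterior odds = 0.18782 / 0.02394 ≈ 7.85.

7.85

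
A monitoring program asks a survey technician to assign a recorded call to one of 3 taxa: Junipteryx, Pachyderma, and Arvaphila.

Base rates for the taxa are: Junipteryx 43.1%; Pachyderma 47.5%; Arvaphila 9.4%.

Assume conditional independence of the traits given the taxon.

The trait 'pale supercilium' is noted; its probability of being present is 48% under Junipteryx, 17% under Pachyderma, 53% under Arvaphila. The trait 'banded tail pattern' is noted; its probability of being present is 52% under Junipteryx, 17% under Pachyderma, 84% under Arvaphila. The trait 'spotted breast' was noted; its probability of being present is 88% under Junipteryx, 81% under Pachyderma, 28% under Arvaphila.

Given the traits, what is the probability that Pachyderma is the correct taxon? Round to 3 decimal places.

0.095

For each hypothesis, the unnormalized posterior weight is prior × product of the trait likelihoods:
  Junipteryx: 0.431 × 0.48 × 0.52 × 0.88 = 0.094668
  Pachyderma: 0.475 × 0.17 × 0.17 × 0.81 = 0.011119
  Arvaphila: 0.094 × 0.53 × 0.84 × 0.28 = 0.011718
The unnormalized weights sum to 0.11751.
P(Pachyderma | evidence) = 0.011119 / 0.11751 ≈ 0.095.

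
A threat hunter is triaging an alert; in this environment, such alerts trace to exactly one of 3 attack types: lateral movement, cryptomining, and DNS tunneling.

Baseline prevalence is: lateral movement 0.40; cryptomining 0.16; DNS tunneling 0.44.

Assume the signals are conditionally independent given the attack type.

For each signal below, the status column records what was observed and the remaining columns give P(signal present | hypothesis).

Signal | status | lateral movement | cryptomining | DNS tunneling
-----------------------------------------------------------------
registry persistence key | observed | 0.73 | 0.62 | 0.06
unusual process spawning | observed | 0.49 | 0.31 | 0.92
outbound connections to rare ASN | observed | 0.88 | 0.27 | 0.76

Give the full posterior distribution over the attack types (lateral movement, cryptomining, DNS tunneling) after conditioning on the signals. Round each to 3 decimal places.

For each hypothesis, the unnormalized posterior weight is prior × product of the signal likelihoods:
  lateral movement: 0.40 × 0.73 × 0.49 × 0.88 = 0.12591
  cryptomining: 0.16 × 0.62 × 0.31 × 0.27 = 0.008303
  DNS tunneling: 0.44 × 0.06 × 0.92 × 0.76 = 0.018459
Marginal likelihood of the evidence = 0.15267.
P(lateral movement | evidence) = 0.12591 / 0.15267 ≈ 0.825
P(cryptomining | evidence) = 0.008303 / 0.15267 ≈ 0.054
P(DNS tunneling | evidence) = 0.018459 / 0.15267 ≈ 0.121

0.825, 0.054, 0.121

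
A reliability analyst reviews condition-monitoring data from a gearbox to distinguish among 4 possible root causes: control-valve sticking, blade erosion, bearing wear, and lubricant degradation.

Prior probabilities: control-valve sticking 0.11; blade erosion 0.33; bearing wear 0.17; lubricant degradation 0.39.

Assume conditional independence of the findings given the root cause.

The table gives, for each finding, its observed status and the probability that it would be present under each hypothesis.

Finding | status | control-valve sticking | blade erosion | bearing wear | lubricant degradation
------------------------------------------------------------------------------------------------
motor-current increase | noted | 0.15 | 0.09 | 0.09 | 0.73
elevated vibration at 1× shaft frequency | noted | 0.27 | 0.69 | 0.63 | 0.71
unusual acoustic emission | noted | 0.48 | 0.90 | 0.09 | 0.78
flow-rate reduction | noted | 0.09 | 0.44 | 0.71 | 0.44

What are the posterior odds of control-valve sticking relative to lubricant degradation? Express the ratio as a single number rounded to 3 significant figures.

Posterior odds equal prior odds times the likelihood ratio; only the two competing hypotheses matter.
  control-valve sticking: 0.11 × 0.15 × 0.27 × 0.48 × 0.09 = 0.00019246
  lubricant degradation: 0.39 × 0.73 × 0.71 × 0.78 × 0.44 = 0.069373
Odds(control-valve sticking : lubricant degradation) = 0.00019246 / 0.069373 ≈ 0.00277.

0.00277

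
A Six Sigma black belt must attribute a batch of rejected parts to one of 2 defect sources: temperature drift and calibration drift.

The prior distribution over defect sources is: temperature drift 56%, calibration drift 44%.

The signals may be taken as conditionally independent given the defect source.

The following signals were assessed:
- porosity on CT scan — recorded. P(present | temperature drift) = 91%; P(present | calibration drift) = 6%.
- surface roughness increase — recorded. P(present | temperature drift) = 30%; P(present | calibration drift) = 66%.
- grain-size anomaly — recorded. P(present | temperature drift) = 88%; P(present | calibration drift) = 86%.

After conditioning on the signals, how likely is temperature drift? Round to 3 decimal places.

Multiply each prior by the joint likelihood of the signal pattern:
  temperature drift: 0.56 × 0.91 × 0.30 × 0.88 = 0.13453
  calibration drift: 0.44 × 0.06 × 0.66 × 0.86 = 0.014985
The unnormalized weights sum to 0.14952.
P(temperature drift | evidence) = 0.13453 / 0.14952 ≈ 0.900.

0.900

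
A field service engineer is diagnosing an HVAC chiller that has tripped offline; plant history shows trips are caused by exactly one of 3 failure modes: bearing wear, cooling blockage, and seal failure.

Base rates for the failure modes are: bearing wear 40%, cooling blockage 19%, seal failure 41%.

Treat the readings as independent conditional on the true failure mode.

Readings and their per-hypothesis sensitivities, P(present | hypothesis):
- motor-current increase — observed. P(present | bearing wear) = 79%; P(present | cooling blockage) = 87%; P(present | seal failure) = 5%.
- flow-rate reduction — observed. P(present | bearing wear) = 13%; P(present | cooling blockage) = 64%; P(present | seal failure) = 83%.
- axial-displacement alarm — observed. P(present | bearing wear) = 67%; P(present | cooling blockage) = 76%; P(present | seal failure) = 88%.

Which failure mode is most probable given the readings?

By Bayes' rule with conditional independence, the unnormalized weight for each hypothesis is prior × ∏ likelihoods:
  bearing wear: 0.40 × 0.79 × 0.13 × 0.67 = 0.027524
  cooling blockage: 0.19 × 0.87 × 0.64 × 0.76 = 0.080402
  seal failure: 0.41 × 0.05 × 0.83 × 0.88 = 0.014973
The unnormalized weights sum to 0.1229.
P(bearing wear | evidence) ≈ 0.027524 / 0.1229 ≈ 0.224
P(cooling blockage | evidence) ≈ 0.080402 / 0.1229 ≈ 0.654
P(seal failure | evidence) ≈ 0.014973 / 0.1229 ≈ 0.122
The largest is 0.654, so cooling blockage is most probable.

cooling blockage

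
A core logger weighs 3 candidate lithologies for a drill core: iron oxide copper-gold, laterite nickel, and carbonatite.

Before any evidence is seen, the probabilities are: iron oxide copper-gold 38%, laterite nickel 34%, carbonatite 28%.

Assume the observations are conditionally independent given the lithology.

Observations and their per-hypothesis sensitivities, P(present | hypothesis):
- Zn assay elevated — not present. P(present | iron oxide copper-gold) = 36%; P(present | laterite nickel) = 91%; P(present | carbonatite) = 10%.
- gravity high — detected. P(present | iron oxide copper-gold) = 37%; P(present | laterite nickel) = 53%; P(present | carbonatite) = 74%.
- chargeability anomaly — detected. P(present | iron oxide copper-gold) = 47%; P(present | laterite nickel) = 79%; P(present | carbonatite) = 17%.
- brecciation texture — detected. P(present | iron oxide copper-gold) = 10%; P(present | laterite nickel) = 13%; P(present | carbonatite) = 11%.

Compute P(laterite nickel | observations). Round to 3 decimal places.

For each hypothesis, the unnormalized posterior weight is prior × product of the observation likelihoods (using 1 − P(present | H) for each absent observation):
  iron oxide copper-gold: 0.38 × (1 − 0.36) × 0.37 × 0.47 × 0.10 = 0.0042292
  laterite nickel: 0.34 × (1 − 0.91) × 0.53 × 0.79 × 0.13 = 0.0016656
  carbonatite: 0.28 × (1 − 0.10) × 0.74 × 0.17 × 0.11 = 0.0034872
Marginal likelihood of the evidence = 0.009382.
P(laterite nickel | evidence) = 0.0016656 / 0.009382 ≈ 0.178.

0.178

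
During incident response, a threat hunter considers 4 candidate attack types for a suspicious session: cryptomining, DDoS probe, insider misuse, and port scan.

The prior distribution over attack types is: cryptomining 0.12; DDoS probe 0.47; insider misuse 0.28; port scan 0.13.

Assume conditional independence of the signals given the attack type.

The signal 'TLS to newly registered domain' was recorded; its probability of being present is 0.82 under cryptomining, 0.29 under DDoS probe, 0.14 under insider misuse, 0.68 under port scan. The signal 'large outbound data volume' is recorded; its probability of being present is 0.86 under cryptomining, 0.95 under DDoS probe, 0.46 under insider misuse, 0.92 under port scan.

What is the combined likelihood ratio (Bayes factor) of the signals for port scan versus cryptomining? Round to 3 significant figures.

0.887

Joint likelihood of the signal pattern under each hypothesis:
  port scan: 0.68 × 0.92 = 0.6256
  cryptomining: 0.82 × 0.86 = 0.7052
Bayes factor = 0.6256 / 0.7052 ≈ 0.887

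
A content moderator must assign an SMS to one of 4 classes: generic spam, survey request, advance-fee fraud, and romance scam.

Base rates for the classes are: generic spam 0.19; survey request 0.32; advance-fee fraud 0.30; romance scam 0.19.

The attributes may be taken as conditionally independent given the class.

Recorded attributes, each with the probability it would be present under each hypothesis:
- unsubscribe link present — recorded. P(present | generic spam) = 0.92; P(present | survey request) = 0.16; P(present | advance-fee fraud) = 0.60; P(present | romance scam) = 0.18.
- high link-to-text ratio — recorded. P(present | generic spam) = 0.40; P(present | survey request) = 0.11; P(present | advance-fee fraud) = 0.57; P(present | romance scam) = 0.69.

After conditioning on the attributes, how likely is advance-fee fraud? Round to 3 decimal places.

Multiply each prior by the joint likelihood of the attribute pattern:
  generic spam: 0.19 × 0.92 × 0.40 = 0.06992
  survey request: 0.32 × 0.16 × 0.11 = 0.005632
  advance-fee fraud: 0.30 × 0.60 × 0.57 = 0.1026
  romance scam: 0.19 × 0.18 × 0.69 = 0.023598
Normalizing constant Z = 0.06992 + 0.005632 + 0.1026 + 0.023598 = 0.20175.
P(advance-fee fraud | evidence) = 0.1026 / 0.20175 ≈ 0.509.

0.509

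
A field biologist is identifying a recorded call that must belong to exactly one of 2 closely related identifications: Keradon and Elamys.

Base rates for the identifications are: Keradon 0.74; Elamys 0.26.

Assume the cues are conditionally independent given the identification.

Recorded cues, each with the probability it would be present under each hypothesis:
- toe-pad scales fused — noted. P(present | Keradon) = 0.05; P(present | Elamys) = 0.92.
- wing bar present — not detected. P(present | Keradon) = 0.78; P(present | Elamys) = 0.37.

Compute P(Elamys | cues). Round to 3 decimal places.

0.949

Multiply each prior by the joint likelihood of the cue pattern (using 1 − P(present | H) for each absent cue):
  Keradon: 0.74 × 0.05 × (1 − 0.78) = 0.00814
  Elamys: 0.26 × 0.92 × (1 − 0.37) = 0.1507
The unnormalized weights sum to 0.15884.
P(Elamys | evidence) = 0.1507 / 0.15884 ≈ 0.949.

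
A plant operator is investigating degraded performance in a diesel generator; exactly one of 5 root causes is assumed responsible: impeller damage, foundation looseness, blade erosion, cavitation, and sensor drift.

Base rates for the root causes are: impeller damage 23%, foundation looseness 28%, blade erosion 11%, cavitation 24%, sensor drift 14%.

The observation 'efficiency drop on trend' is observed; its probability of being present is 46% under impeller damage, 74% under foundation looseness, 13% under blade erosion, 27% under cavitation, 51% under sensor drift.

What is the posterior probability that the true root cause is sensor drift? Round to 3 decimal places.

Multiply each prior by the likelihood of the observation:
  impeller damage: 0.23 × 0.46 = 0.1058
  foundation looseness: 0.28 × 0.74 = 0.2072
  blade erosion: 0.11 × 0.13 = 0.0143
  cavitation: 0.24 × 0.27 = 0.0648
  sensor drift: 0.14 × 0.51 = 0.0714
Normalizing constant Z = 0.1058 + 0.2072 + 0.0143 + 0.0648 + 0.0714 = 0.4635.
P(sensor drift | evidence) = 0.0714 / 0.4635 ≈ 0.154.

0.154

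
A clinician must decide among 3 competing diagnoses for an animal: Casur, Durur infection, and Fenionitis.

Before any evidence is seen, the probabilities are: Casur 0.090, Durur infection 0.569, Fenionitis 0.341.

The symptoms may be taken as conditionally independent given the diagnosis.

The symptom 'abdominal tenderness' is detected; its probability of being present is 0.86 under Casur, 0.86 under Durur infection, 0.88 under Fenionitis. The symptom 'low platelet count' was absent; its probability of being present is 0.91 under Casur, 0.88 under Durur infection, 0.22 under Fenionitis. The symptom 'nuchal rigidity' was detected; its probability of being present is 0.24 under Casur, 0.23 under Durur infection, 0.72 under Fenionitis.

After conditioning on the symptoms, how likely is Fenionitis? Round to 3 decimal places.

0.917

By Bayes' rule with conditional independence, the unnormalized weight for each hypothesis is prior × ∏ likelihoods (using 1 − P(present | H) for each absent symptom):
  Casur: 0.090 × 0.86 × (1 − 0.91) × 0.24 = 0.0016718
  Durur infection: 0.569 × 0.86 × (1 − 0.88) × 0.23 = 0.013506
  Fenionitis: 0.341 × 0.88 × (1 − 0.22) × 0.72 = 0.16852
Normalizing constant Z = 0.0016718 + 0.013506 + 0.16852 = 0.1837.
P(Fenionitis | evidence) = 0.16852 / 0.1837 ≈ 0.917.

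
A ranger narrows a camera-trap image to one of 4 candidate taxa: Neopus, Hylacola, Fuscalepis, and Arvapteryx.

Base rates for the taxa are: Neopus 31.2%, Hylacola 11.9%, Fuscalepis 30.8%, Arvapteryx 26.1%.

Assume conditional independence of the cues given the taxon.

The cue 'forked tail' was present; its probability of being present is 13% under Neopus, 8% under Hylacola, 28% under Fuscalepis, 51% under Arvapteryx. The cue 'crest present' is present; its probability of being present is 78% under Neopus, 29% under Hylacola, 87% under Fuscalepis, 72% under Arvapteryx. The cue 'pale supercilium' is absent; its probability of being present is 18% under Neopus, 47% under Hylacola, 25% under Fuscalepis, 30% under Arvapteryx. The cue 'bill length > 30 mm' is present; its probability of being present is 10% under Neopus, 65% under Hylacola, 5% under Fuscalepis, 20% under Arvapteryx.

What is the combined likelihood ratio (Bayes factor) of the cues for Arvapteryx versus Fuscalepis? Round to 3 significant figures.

Take the product of per-cue likelihoods under each hypothesis (using 1 − P(present | H) for each absent cue), then divide.
  Arvapteryx: 0.51 × 0.72 × (1 − 0.30) × 0.20 = 0.051408
  Fuscalepis: 0.28 × 0.87 × (1 − 0.25) × 0.05 = 0.009135
Bayes factor = 0.051408 / 0.009135 ≈ 5.63

5.63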